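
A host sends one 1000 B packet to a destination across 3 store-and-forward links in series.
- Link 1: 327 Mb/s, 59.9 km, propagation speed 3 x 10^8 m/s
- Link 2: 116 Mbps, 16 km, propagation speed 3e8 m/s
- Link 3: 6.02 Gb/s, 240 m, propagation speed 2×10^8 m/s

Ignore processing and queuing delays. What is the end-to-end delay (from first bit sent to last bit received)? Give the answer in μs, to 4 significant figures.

349.0 μs

L = 1000 × 8 = 8000 bits.
Transmission delays (L/R per hop): 24.4648, 68.9655, 1.3289 μs; sum = 94.7593 μs.
Propagation delays (d/s per hop): 199.667, 53.3333, 1.2 μs; sum = 254.2 μs.
End-to-end = 349.0 μs.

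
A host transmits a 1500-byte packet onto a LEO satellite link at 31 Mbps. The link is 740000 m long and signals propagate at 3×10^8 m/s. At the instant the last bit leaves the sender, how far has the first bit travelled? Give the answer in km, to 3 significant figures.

116 km

t_tx = L/R = 12000/31000000 = 0.000387097 s.
Distance = s × t_tx = 300000000 × 0.000387097 = 116 km.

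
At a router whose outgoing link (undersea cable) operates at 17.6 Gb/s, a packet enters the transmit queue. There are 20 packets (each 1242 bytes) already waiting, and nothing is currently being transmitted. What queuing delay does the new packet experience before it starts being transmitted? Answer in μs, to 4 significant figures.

11.29 μs

Each queued packet: L/R = 9936/17600000000 = 0.564545 μs.
20 queued → 11.2909 μs.
Queuing delay = 11.29 μs.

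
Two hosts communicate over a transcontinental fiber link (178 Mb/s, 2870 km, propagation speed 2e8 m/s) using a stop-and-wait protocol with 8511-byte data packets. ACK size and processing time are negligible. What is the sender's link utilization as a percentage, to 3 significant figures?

1.32 %

t_tx = L/R = 68088/178000000 = 0.000382517 s.
t_prop = 2870000/200000000 = 0.01435 s; RTT = 0.0287 s.
Cycle = t_tx + RTT = 0.0290825 s.
Utilization = t_tx / cycle = 0.000382517/0.0290825 = 1.32 %.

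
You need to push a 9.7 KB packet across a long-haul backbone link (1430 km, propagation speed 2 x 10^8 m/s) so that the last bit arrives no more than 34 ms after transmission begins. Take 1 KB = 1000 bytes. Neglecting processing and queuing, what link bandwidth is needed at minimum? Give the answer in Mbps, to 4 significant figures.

2.890 Mbps

L = 77600 bits.
Propagation delay = 1430000 / 200000000 = 7.15 ms.
Transmission budget = 34 − 7.15 = 26.85 ms.
R ≥ L / t_tx = 77600 bits / 0.02685 s = 2.890 Mbps.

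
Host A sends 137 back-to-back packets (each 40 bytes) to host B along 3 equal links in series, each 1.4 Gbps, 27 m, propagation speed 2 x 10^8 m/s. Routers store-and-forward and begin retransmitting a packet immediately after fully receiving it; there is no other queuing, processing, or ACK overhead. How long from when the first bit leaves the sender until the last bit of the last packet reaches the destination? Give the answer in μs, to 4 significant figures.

32.18 μs

Per-hop transmission t_tx = L/R = 320/1400000000 = 0.228571 μs.
Per-hop propagation t_prop = 27/200000000 = 0.135 μs.
Pipeline fill: first packet needs 3·t_tx to clear all hops; remaining 136 packets each add one t_tx.
Total = (3+137-1)·t_tx + 3·t_prop = 139·0.228571 + 3·0.135 = 32.18 μs.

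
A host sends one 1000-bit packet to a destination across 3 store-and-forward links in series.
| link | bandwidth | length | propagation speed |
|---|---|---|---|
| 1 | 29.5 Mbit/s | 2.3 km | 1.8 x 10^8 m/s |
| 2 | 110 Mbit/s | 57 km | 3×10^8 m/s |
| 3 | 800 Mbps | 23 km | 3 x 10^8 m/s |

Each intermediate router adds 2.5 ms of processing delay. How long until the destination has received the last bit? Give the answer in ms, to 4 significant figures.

Transmission delays (L/R per hop): 0.0338983, 0.00909091, 0.00125 ms; sum = 0.0442392 ms.
Propagation delays (d/s per hop): 0.0127778, 0.19, 0.0766667 ms; sum = 0.279444 ms.
Processing at 2 router(s): 2 × 2.5 ms = 5 ms.
End-to-end = 5.324 ms.

5.324 ms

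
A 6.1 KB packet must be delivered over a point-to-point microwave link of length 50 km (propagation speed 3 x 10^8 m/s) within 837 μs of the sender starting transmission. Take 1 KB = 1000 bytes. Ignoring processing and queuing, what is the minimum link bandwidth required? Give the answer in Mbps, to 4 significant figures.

72.80 Mbps

L = 48800 bits.
Propagation delay = 50000 / 300000000 = 166.667 μs.
Transmission budget = 837 − 166.667 = 670.333 μs.
R ≥ L / t_tx = 48800 bits / 0.000670333 s = 72.80 Mbps.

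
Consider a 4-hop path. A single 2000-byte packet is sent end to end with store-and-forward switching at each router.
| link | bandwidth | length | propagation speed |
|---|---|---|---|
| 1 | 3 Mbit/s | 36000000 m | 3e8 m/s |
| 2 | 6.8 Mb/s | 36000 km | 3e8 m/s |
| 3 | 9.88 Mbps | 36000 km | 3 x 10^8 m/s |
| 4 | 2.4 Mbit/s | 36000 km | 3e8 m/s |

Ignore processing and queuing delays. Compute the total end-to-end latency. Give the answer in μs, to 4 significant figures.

L = 2000 × 8 = 16000 bits.
Transmission delays (L/R per hop): 5333.33, 2352.94, 1619.43, 6666.67 μs; sum = 15972.4 μs.
Propagation delays (d/s per hop): 120000, 120000, 120000, 120000 μs; sum = 480000 μs.
End-to-end = 496000 μs.

496000 μs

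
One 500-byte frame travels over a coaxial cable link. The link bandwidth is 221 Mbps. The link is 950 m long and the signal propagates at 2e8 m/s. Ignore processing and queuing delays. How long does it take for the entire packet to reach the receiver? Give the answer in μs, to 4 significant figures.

22.85 μs

L = 500 × 8 = 4000 bits.
Transmission delay = L/R = 4000 / 221000000 = 18.0995 μs.
Propagation delay = d/s = 950 m / 200000000 m/s = 4.75 μs.
Total = 22.85 μs.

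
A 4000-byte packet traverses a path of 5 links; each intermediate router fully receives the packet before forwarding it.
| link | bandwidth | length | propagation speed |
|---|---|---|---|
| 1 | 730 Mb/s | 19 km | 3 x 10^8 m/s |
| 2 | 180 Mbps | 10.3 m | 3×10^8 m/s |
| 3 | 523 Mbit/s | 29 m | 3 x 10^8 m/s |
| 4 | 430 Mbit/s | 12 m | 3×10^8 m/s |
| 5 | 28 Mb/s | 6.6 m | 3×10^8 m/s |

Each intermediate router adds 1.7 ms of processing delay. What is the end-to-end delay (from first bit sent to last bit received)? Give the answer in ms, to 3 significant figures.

L = 4000 × 8 = 32000 bits.
Transmission delays (L/R per hop): 0.0438356, 0.177778, 0.0611855, 0.0744186, 1.14286 ms; sum = 1.50007 ms.
Propagation delays (d/s per hop): 0.0633333, 3.43333e-05, 9.66667e-05, 4e-05, 2.2e-05 ms; sum = 0.0635263 ms.
Processing at 4 router(s): 4 × 1.7 ms = 6.8 ms.
End-to-end = 8.36 ms.

8.36 ms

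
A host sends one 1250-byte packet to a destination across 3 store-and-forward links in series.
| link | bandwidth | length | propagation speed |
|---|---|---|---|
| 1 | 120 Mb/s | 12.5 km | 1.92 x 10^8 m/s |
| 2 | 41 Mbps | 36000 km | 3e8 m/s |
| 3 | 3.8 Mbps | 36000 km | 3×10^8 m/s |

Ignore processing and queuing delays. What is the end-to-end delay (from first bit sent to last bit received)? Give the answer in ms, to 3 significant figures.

L = 1250 × 8 = 10000 bits.
Transmission delays (L/R per hop): 0.0833333, 0.243902, 2.63158 ms; sum = 2.95881 ms.
Propagation delays (d/s per hop): 0.0651042, 120, 120 ms; sum = 240.065 ms.
End-to-end = 243 ms.

243 ms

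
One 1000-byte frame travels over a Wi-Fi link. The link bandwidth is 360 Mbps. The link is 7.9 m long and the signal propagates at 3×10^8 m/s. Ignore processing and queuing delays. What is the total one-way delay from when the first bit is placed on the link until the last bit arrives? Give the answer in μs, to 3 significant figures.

L = 1000 × 8 = 8000 bits.
Transmission delay = L/R = 8000 / 360000000 = 22.2222 μs.
Propagation delay = d/s = 7.9 m / 300000000 m/s = 0.0263333 μs.
Total = 22.2 μs.

22.2 μs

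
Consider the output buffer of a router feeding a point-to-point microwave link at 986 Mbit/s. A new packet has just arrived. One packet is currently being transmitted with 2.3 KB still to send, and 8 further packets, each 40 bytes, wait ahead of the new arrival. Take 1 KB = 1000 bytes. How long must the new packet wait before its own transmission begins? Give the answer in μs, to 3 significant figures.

21.3 μs

Each queued packet: L/R = 320/986000000 = 0.324544 μs.
8 queued → 2.59635 μs.
Plus remaining 18400 bits of current packet: 18.6613 μs.
Queuing delay = 21.3 μs.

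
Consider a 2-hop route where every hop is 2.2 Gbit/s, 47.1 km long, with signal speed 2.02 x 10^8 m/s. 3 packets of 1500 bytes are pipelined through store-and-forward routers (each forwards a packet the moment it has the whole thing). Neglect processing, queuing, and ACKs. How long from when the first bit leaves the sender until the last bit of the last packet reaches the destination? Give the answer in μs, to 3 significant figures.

Per-hop transmission t_tx = L/R = 12000/2200000000 = 5.45455 μs.
Per-hop propagation t_prop = 47100/202000000 = 233.168 μs.
Pipeline fill: first packet needs 2·t_tx to clear all hops; remaining 2 packets each add one t_tx.
Total = (2+3-1)·t_tx + 2·t_prop = 4·5.45455 + 2·233.168 = 488 μs.

488 μs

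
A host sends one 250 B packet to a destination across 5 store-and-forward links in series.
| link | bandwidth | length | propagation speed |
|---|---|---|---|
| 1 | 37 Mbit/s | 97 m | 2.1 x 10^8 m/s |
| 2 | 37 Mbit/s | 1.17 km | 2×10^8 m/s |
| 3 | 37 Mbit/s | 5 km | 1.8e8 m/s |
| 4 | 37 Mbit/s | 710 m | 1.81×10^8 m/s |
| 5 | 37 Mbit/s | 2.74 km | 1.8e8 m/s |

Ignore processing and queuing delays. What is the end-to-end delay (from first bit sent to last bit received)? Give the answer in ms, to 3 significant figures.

0.324 ms

L = 250 × 8 = 2000 bits.
Transmission delay per hop = L/R = 2000/37000000 = 0.0540541 ms; 5 hops → 0.27027 ms.
Propagation delays (d/s per hop): 0.000461905, 0.00585, 0.0277778, 0.00392265, 0.0152222 ms; sum = 0.0532346 ms.
End-to-end = 0.324 ms.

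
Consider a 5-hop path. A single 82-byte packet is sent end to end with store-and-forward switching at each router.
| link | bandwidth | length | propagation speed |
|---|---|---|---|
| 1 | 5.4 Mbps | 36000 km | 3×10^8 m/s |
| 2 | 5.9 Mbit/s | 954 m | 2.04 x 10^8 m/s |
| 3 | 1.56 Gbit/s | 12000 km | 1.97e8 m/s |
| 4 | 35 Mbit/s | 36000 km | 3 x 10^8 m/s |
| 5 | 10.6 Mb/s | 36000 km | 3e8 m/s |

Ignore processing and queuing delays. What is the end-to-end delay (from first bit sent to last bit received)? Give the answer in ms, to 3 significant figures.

421 ms

L = 82 × 8 = 656 bits.
Transmission delays (L/R per hop): 0.121481, 0.111186, 0.000420513, 0.0187429, 0.0618868 ms; sum = 0.313718 ms.
Propagation delays (d/s per hop): 120, 0.00467647, 60.9137, 120, 120 ms; sum = 420.918 ms.
End-to-end = 421 ms.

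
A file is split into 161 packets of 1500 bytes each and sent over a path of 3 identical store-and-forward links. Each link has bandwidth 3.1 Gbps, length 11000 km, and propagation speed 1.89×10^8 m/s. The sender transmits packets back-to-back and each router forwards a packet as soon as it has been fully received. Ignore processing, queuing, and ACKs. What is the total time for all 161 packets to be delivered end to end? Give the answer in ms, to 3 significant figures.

Per-hop transmission t_tx = L/R = 12000/3100000000 = 0.00387097 ms.
Per-hop propagation t_prop = 11000000/189000000 = 58.2011 ms.
Pipeline fill: first packet needs 3·t_tx to clear all hops; remaining 160 packets each add one t_tx.
Total = (3+161-1)·t_tx + 3·t_prop = 163·0.00387097 + 3·58.2011 = 175 ms.

175 ms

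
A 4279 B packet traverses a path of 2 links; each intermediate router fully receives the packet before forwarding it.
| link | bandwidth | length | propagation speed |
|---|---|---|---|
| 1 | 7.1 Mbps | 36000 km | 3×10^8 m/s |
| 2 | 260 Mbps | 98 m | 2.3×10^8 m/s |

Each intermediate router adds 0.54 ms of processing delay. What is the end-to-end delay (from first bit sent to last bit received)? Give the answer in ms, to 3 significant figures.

125 ms

L = 4279 × 8 = 34232 bits.
Transmission delays (L/R per hop): 4.82141, 0.131662 ms; sum = 4.95307 ms.
Propagation delays (d/s per hop): 120, 0.000426087 ms; sum = 120 ms.
Processing at 1 router(s): 1 × 0.54 ms = 0.54 ms.
End-to-end = 125 ms.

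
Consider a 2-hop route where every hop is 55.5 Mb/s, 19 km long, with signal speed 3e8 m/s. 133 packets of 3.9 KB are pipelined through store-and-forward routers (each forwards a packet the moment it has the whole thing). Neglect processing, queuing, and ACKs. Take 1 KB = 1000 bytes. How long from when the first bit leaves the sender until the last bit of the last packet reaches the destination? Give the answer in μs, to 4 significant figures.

75460 μs

Per-hop transmission t_tx = L/R = 31200/55500000 = 562.162 μs.
Per-hop propagation t_prop = 19000/300000000 = 63.3333 μs.
Pipeline fill: first packet needs 2·t_tx to clear all hops; remaining 132 packets each add one t_tx.
Total = (2+133-1)·t_tx + 2·t_prop = 134·562.162 + 2·63.3333 = 75460 μs.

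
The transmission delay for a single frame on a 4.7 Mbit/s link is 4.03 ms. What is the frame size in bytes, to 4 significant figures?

L = R × t_tx = 4700000 b/s × 0.00403 s = 18941 bits.
In bytes: 18941 / 8 = 2368 bytes.

2368 bytes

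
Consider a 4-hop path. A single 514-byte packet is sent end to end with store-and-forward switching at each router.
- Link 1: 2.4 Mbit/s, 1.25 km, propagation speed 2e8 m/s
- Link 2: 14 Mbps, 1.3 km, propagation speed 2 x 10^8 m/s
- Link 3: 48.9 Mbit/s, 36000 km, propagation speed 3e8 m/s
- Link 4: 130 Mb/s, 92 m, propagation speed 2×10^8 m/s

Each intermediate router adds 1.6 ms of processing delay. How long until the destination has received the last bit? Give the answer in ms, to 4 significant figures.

L = 514 × 8 = 4112 bits.
Transmission delays (L/R per hop): 1.71333, 0.293714, 0.08409, 0.0316308 ms; sum = 2.12277 ms.
Propagation delays (d/s per hop): 0.00625, 0.0065, 120, 0.00046 ms; sum = 120.013 ms.
Processing at 3 router(s): 3 × 1.6 ms = 4.8 ms.
End-to-end = 126.9 ms.

126.9 ms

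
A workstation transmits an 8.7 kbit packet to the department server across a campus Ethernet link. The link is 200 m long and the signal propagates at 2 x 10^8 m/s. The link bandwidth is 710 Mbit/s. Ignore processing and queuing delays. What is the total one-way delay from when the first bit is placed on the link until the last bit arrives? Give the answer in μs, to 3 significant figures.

13.3 μs

L = 8700 bits.
Transmission delay = L/R = 8700 / 710000000 = 12.2535 μs.
Propagation delay = d/s = 200 m / 200000000 m/s = 1 μs.
Total = 13.3 μs.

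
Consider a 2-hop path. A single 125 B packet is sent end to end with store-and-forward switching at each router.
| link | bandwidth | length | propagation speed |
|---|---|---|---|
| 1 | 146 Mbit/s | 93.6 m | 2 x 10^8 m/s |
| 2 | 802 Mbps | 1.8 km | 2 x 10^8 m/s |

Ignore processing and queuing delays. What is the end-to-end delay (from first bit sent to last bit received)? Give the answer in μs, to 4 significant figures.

L = 125 × 8 = 1000 bits.
Transmission delays (L/R per hop): 6.84932, 1.24688 μs; sum = 8.0962 μs.
Propagation delays (d/s per hop): 0.468, 9 μs; sum = 9.468 μs.
End-to-end = 17.56 μs.

17.56 μs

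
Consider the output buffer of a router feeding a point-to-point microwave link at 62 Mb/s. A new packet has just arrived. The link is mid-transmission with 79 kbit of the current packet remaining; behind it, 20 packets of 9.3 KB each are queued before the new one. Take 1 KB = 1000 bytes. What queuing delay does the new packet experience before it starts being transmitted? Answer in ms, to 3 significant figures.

Each queued packet: L/R = 74400/62000000 = 1.2 ms.
20 queued → 24 ms.
Plus remaining 79000 bits of current packet: 1.27419 ms.
Queuing delay = 25.3 ms.

25.3 ms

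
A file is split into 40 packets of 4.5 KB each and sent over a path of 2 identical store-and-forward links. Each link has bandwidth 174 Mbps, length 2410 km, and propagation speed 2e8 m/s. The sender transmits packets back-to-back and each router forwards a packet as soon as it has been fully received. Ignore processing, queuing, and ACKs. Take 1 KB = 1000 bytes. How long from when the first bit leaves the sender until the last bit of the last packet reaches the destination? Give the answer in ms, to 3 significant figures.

Per-hop transmission t_tx = L/R = 36000/174000000 = 0.206897 ms.
Per-hop propagation t_prop = 2410000/200000000 = 12.05 ms.
Pipeline fill: first packet needs 2·t_tx to clear all hops; remaining 39 packets each add one t_tx.
Total = (2+40-1)·t_tx + 2·t_prop = 41·0.206897 + 2·12.05 = 32.6 ms.

32.6 ms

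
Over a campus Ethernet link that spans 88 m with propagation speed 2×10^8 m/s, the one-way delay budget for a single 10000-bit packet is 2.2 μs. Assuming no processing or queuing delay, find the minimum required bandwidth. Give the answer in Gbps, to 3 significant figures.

5.68 Gbps

Propagation delay = 88 / 200000000 = 0.44 μs.
Transmission budget = 2.2 − 0.44 = 1.76 μs.
R ≥ L / t_tx = 10000 bits / 1.76e-06 s = 5.68 Gbps.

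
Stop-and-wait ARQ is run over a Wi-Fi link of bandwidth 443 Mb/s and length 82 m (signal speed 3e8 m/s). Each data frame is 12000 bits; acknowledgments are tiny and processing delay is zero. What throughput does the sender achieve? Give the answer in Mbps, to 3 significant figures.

t_tx = L/R = 12000/443000000 = 2.7088e-05 s.
t_prop = 82/300000000 = 2.73333e-07 s; RTT = 5.46667e-07 s.
Cycle = t_tx + RTT = 2.76347e-05 s.
Throughput = L / cycle = 12000 / 2.76347e-05 = 434 Mbps.

434 Mbps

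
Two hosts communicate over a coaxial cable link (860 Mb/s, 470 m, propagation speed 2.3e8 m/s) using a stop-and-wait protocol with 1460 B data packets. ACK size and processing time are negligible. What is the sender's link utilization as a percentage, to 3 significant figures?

t_tx = L/R = 11680/860000000 = 1.35814e-05 s.
t_prop = 470/2.3e+08 = 2.04348e-06 s; RTT = 4.08696e-06 s.
Cycle = t_tx + RTT = 1.76684e-05 s.
Utilization = t_tx / cycle = 1.35814e-05/1.76684e-05 = 76.9 %.

76.9 %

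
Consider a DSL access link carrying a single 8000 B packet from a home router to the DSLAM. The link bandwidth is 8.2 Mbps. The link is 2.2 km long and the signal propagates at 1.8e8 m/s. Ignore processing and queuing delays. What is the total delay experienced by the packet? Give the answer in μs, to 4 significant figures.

L = 8000 × 8 = 64000 bits.
Transmission delay = L/R = 64000 / 8.2e+06 = 7804.88 μs.
Propagation delay = d/s = 2200 m / 180000000 m/s = 12.2222 μs.
Total = 7817 μs.

7817 μs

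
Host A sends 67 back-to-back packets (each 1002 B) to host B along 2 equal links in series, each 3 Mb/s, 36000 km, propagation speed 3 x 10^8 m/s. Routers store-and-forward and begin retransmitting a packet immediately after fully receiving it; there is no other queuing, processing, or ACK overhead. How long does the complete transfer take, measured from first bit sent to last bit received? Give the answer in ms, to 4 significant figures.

421.7 ms

Per-hop transmission t_tx = L/R = 8016/3000000 = 2.672 ms.
Per-hop propagation t_prop = 36000000/300000000 = 120 ms.
Pipeline fill: first packet needs 2·t_tx to clear all hops; remaining 66 packets each add one t_tx.
Total = (2+67-1)·t_tx + 2·t_prop = 68·2.672 + 2·120 = 421.7 ms.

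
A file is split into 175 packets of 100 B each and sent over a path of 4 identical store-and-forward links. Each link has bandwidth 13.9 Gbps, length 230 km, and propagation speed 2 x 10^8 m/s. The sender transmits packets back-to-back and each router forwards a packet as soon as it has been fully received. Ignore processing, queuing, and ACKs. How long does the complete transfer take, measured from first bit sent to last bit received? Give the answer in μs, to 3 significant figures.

4610 μs

Per-hop transmission t_tx = L/R = 800/13900000000 = 0.057554 μs.
Per-hop propagation t_prop = 230000/200000000 = 1150 μs.
Pipeline fill: first packet needs 4·t_tx to clear all hops; remaining 174 packets each add one t_tx.
Total = (4+175-1)·t_tx + 4·t_prop = 178·0.057554 + 4·1150 = 4610 μs.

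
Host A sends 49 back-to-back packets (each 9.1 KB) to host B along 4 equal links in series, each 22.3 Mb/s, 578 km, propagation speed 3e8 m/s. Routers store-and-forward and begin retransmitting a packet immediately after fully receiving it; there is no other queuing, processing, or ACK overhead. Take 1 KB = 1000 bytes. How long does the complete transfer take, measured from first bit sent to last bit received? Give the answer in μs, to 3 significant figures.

177000 μs

Per-hop transmission t_tx = L/R = 72800/22300000 = 3264.57 μs.
Per-hop propagation t_prop = 578000/300000000 = 1926.67 μs.
Pipeline fill: first packet needs 4·t_tx to clear all hops; remaining 48 packets each add one t_tx.
Total = (4+49-1)·t_tx + 4·t_prop = 52·3264.57 + 4·1926.67 = 177000 μs.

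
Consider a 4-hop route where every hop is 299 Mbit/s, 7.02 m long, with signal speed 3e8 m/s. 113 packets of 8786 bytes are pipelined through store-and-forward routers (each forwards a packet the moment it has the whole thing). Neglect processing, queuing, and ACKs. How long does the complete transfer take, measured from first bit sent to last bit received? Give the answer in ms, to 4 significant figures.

27.27 ms

Per-hop transmission t_tx = L/R = 70288/299000000 = 0.235077 ms.
Per-hop propagation t_prop = 7.02/300000000 = 2.34e-05 ms.
Pipeline fill: first packet needs 4·t_tx to clear all hops; remaining 112 packets each add one t_tx.
Total = (4+113-1)·t_tx + 4·t_prop = 116·0.235077 + 4·2.34e-05 = 27.27 ms.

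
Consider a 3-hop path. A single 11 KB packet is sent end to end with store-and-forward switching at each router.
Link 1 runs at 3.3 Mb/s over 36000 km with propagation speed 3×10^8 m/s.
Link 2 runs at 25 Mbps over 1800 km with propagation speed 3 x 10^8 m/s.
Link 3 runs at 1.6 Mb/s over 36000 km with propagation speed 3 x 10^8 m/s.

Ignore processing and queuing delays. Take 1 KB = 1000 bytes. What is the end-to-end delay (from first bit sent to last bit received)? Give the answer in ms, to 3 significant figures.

L = 88000 bits.
Transmission delays (L/R per hop): 26.6667, 3.52, 55 ms; sum = 85.1867 ms.
Propagation delays (d/s per hop): 120, 6, 120 ms; sum = 246 ms.
End-to-end = 331 ms.

331 ms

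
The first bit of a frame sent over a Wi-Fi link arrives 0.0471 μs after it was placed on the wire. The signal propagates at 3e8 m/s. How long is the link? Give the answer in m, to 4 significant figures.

14.13 m

d = s × t_prop = 300000000 × 4.71e-08 = 14.13 m.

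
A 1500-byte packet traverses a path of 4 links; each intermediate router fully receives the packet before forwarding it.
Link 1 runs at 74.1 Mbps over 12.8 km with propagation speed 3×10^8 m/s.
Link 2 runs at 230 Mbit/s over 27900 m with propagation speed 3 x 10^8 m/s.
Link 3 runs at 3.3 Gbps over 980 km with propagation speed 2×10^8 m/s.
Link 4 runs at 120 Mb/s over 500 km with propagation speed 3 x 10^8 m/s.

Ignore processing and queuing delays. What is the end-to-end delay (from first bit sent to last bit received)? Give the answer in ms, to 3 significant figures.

7.02 ms

L = 1500 × 8 = 12000 bits.
Transmission delays (L/R per hop): 0.161943, 0.0521739, 0.00363636, 0.1 ms; sum = 0.317754 ms.
Propagation delays (d/s per hop): 0.0426667, 0.093, 4.9, 1.66667 ms; sum = 6.70233 ms.
End-to-end = 7.02 ms.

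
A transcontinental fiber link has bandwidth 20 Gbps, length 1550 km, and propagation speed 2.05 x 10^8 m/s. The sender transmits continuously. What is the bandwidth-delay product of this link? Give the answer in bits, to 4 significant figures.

Propagation delay = 1550000 / 2.05e+08 = 0.00756098 s.
BDP = R × t_prop = 20000000000 × 0.00756098 = 151220000 bits.

151200000 bits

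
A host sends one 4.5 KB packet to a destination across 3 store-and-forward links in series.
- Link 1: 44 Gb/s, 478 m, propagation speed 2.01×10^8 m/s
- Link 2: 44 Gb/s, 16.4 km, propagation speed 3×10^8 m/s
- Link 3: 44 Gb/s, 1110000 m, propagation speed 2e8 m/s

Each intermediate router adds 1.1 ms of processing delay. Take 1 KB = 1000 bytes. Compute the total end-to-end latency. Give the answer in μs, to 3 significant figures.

L = 36000 bits.
Transmission delay per hop = L/R = 36000/44000000000 = 0.818182 μs; 3 hops → 2.45455 μs.
Propagation delays (d/s per hop): 2.37811, 54.6667, 5550 μs; sum = 5607.04 μs.
Processing at 2 router(s): 2 × 1.1 ms = 2200 μs.
End-to-end = 7810 μs.

7810 μs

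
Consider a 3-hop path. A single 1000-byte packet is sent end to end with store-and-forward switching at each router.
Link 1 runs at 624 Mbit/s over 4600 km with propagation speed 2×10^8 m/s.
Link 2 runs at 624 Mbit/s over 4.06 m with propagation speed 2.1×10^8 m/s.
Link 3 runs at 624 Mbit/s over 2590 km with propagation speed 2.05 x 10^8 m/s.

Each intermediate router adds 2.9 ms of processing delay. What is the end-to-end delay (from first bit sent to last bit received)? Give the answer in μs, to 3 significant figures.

L = 1000 × 8 = 8000 bits.
Transmission delay per hop = L/R = 8000/624000000 = 12.8205 μs; 3 hops → 38.4615 μs.
Propagation delays (d/s per hop): 23000, 0.0193333, 12634.1 μs; sum = 35634.2 μs.
Processing at 2 router(s): 2 × 2.9 ms = 5800 μs.
End-to-end = 41500 μs.

41500 μs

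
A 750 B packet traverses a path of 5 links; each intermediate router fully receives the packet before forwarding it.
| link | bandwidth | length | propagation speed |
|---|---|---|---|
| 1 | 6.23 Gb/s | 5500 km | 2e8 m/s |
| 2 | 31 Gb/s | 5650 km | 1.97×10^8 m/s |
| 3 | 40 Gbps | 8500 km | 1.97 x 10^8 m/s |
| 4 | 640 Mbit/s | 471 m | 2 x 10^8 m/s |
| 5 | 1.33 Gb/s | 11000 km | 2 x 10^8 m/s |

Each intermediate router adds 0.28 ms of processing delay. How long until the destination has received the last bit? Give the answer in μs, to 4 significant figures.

155500 μs

L = 750 × 8 = 6000 bits.
Transmission delays (L/R per hop): 0.963082, 0.193548, 0.15, 9.375, 4.51128 μs; sum = 15.1929 μs.
Propagation delays (d/s per hop): 27500, 28680.2, 43147.2, 2.355, 55000 μs; sum = 154330 μs.
Processing at 4 router(s): 4 × 0.28 ms = 1120 μs.
End-to-end = 155500 μs.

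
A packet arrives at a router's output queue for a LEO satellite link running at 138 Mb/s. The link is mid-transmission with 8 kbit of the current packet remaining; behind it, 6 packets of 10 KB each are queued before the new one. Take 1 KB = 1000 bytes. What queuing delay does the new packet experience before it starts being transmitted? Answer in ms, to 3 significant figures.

3.54 ms

Each queued packet: L/R = 80000/138000000 = 0.57971 ms.
6 queued → 3.47826 ms.
Plus remaining 8000 bits of current packet: 0.057971 ms.
Queuing delay = 3.54 ms.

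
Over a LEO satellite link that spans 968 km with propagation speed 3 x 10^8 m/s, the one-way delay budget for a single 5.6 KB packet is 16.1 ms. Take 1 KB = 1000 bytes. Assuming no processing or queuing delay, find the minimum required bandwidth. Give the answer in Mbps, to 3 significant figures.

3.48 Mbps

L = 44800 bits.
Propagation delay = 968000 / 300000000 = 3.22667 ms.
Transmission budget = 16.1 − 3.22667 = 12.8733 ms.
R ≥ L / t_tx = 44800 bits / 0.0128733 s = 3.48 Mbps.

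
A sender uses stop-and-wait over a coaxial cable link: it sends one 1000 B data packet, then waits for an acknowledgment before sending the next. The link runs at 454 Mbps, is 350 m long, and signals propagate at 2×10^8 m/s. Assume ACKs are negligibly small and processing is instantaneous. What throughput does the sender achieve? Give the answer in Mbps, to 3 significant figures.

t_tx = L/R = 8000/454000000 = 1.76211e-05 s.
t_prop = 350/200000000 = 1.75e-06 s; RTT = 3.5e-06 s.
Cycle = t_tx + RTT = 2.11211e-05 s.
Throughput = L / cycle = 8000 / 2.11211e-05 = 379 Mbps.

379 Mbps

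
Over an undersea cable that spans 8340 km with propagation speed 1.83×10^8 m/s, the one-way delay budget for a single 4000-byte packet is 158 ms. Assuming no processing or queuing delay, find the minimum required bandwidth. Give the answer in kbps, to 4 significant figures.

L = 32000 bits.
Propagation delay = 8340000 / 183000000 = 45.5738 ms.
Transmission budget = 158 − 45.5738 = 112.426 ms.
R ≥ L / t_tx = 32000 bits / 0.112426 s = 284.6 kbps.

284.6 kbps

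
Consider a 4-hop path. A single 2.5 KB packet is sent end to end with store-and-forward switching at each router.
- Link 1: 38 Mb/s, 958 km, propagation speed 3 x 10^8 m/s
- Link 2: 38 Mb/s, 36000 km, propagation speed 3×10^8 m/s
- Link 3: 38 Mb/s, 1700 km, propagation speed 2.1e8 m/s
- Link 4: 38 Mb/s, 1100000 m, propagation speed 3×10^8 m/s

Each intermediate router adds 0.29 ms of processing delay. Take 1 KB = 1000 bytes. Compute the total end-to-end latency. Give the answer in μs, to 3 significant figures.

L = 20000 bits.
Transmission delay per hop = L/R = 20000/38000000 = 526.316 μs; 4 hops → 2105.26 μs.
Propagation delays (d/s per hop): 3193.33, 120000, 8095.24, 3666.67 μs; sum = 134955 μs.
Processing at 3 router(s): 3 × 0.29 ms = 870 μs.
End-to-end = 138000 μs.

138000 μs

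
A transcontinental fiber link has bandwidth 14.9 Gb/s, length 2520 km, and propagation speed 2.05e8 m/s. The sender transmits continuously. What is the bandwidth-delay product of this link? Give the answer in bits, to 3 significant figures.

Propagation delay = 2520000 / 2.05e+08 = 0.0122927 s.
BDP = R × t_prop = 14900000000 × 0.0122927 = 183161000 bits.

183000000 bits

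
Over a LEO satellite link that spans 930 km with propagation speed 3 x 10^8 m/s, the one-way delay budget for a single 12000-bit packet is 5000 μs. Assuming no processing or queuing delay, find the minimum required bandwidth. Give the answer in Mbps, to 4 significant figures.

6.316 Mbps

Propagation delay = 930000 / 300000000 = 3100 μs.
Transmission budget = 5000 − 3100 = 1900 μs.
R ≥ L / t_tx = 12000 bits / 0.0019 s = 6.316 Mbps.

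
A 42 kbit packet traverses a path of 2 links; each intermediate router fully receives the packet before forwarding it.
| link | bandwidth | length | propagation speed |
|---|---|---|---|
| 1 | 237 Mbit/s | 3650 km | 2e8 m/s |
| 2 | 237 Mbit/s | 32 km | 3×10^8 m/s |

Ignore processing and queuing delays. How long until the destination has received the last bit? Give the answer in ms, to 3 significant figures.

L = 42000 bits.
Transmission delay per hop = L/R = 42000/237000000 = 0.177215 ms; 2 hops → 0.35443 ms.
Propagation delays (d/s per hop): 18.25, 0.106667 ms; sum = 18.3567 ms.
End-to-end = 18.7 ms.

18.7 ms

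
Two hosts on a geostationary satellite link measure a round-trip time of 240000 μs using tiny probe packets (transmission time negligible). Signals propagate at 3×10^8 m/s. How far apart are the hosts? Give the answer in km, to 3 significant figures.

One-way propagation = RTT/2 = 120000 μs.
d = s × t = 300000000 × 0.12 = 36000 km.

36000 km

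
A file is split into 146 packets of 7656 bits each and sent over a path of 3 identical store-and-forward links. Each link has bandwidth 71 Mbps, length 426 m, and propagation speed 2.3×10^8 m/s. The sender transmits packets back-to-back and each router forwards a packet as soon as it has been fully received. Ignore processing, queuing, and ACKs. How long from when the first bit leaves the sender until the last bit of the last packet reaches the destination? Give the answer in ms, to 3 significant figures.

Per-hop transmission t_tx = L/R = 7656/71000000 = 0.107831 ms.
Per-hop propagation t_prop = 426/2.3e+08 = 0.00185217 ms.
Pipeline fill: first packet needs 3·t_tx to clear all hops; remaining 145 packets each add one t_tx.
Total = (3+146-1)·t_tx + 3·t_prop = 148·0.107831 + 3·0.00185217 = 16.0 ms.

16.0 ms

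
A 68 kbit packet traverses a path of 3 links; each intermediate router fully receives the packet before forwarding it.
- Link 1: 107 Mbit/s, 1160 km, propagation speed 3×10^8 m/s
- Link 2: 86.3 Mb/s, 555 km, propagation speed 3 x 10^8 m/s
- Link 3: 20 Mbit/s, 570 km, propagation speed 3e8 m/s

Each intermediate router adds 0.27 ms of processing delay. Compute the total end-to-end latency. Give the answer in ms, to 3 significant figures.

13.0 ms

L = 68000 bits.
Transmission delays (L/R per hop): 0.635514, 0.787949, 3.4 ms; sum = 4.82346 ms.
Propagation delays (d/s per hop): 3.86667, 1.85, 1.9 ms; sum = 7.61667 ms.
Processing at 2 router(s): 2 × 0.27 ms = 0.54 ms.
End-to-end = 13.0 ms.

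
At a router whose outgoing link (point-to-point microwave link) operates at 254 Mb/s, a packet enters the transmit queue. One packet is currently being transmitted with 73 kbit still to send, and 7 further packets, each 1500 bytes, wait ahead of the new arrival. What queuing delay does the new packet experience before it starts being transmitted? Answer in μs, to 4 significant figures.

618.1 μs

Each queued packet: L/R = 12000/254000000 = 47.2441 μs.
7 queued → 330.709 μs.
Plus remaining 73000 bits of current packet: 287.402 μs.
Queuing delay = 618.1 μs.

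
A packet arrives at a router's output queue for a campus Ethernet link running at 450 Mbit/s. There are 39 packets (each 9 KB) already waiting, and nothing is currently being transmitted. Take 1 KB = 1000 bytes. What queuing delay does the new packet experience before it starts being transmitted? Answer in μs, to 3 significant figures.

Each queued packet: L/R = 72000/450000000 = 160 μs.
39 queued → 6240 μs.
Queuing delay = 6240 μs.

6240 μs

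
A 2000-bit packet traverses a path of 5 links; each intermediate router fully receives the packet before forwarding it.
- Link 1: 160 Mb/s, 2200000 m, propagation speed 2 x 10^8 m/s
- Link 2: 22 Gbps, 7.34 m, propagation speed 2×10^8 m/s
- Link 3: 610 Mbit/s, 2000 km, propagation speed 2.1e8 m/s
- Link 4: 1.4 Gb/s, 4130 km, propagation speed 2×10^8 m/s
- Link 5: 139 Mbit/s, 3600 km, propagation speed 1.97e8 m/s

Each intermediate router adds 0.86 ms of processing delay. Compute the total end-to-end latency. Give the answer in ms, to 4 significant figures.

62.92 ms

Transmission delays (L/R per hop): 0.0125, 9.09091e-05, 0.00327869, 0.00142857, 0.0143885 ms; sum = 0.0316867 ms.
Propagation delays (d/s per hop): 11, 3.67e-05, 9.52381, 20.65, 18.2741 ms; sum = 59.448 ms.
Processing at 4 router(s): 4 × 0.86 ms = 3.44 ms.
End-to-end = 62.92 ms.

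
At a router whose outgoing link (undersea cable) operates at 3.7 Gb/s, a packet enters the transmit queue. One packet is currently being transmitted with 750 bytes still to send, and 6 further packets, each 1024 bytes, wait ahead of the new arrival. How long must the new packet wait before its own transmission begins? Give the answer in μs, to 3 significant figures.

14.9 μs

Each queued packet: L/R = 8192/3700000000 = 2.21405 μs.
6 queued → 13.2843 μs.
Plus remaining 6000 bits of current packet: 1.62162 μs.
Queuing delay = 14.9 μs.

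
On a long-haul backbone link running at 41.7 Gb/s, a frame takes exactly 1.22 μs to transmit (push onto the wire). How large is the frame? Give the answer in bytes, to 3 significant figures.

6360 bytes

L = R × t_tx = 41700000000 b/s × 1.22e-06 s = 50874 bits.
In bytes: 50874 / 8 = 6360 bytes.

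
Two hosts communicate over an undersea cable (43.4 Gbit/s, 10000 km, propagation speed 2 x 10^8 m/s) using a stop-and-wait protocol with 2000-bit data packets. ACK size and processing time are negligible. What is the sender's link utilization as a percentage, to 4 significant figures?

0.00004608 %

t_tx = L/R = 2000/43400000000 = 4.60829e-08 s.
t_prop = 10000000/200000000 = 0.05 s; RTT = 0.1 s.
Cycle = t_tx + RTT = 0.1 s.
Utilization = t_tx / cycle = 4.60829e-08/0.1 = 0.00004608 %.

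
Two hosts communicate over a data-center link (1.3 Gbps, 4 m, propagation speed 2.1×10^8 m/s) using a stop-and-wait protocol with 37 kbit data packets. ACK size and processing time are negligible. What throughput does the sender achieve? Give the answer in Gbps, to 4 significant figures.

t_tx = L/R = 37000/1300000000 = 2.84615e-05 s.
t_prop = 4/210000000 = 1.90476e-08 s; RTT = 3.80952e-08 s.
Cycle = t_tx + RTT = 2.84996e-05 s.
Throughput = L / cycle = 37000 / 2.84996e-05 = 1.298 Gbps.

1.298 Gbps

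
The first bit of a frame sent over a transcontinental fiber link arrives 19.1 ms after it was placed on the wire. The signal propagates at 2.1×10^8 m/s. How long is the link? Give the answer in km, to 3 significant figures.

4010 km

d = s × t_prop = 210000000 × 0.0191 = 4010 km.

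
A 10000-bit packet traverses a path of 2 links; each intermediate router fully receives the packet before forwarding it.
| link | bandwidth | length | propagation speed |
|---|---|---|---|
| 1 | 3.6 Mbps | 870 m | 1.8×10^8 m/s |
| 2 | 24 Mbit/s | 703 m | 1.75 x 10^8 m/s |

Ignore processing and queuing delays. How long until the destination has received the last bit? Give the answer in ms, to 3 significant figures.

3.20 ms

Transmission delays (L/R per hop): 2.77778, 0.416667 ms; sum = 3.19444 ms.
Propagation delays (d/s per hop): 0.00483333, 0.00401714 ms; sum = 0.00885048 ms.
End-to-end = 3.20 ms.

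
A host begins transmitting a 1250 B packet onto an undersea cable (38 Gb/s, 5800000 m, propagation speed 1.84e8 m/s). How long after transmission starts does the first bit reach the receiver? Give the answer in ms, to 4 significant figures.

31.52 ms

First bit experiences only propagation delay: d/s = 5800000/184000000 = 31.52 ms.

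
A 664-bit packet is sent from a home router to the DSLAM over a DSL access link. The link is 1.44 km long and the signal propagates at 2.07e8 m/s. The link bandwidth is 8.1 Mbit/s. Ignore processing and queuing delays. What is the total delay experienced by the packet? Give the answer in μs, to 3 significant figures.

Transmission delay = L/R = 664 / 8100000 = 81.9753 μs.
Propagation delay = d/s = 1440 m / 2.07e+08 m/s = 6.95652 μs.
Total = 88.9 μs.

88.9 μs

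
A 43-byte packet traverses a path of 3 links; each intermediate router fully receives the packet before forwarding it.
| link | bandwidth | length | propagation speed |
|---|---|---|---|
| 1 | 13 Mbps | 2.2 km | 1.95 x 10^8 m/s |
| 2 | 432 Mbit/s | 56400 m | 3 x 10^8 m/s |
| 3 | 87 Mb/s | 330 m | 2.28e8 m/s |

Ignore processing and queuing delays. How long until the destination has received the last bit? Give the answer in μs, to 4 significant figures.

231.9 μs

L = 43 × 8 = 344 bits.
Transmission delays (L/R per hop): 26.4615, 0.796296, 3.95402 μs; sum = 31.2119 μs.
Propagation delays (d/s per hop): 11.2821, 188, 1.44737 μs; sum = 200.729 μs.
End-to-end = 231.9 μs.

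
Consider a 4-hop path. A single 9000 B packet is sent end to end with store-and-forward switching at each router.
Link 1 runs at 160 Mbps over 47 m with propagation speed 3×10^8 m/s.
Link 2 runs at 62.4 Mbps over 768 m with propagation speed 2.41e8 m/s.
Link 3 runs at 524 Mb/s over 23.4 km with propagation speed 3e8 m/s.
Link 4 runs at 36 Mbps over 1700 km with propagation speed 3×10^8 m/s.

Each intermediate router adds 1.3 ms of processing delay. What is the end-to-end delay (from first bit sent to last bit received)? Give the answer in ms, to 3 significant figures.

13.4 ms

L = 9000 × 8 = 72000 bits.
Transmission delays (L/R per hop): 0.45, 1.15385, 0.137405, 2 ms; sum = 3.74125 ms.
Propagation delays (d/s per hop): 0.000156667, 0.00318672, 0.078, 5.66667 ms; sum = 5.74801 ms.
Processing at 3 router(s): 3 × 1.3 ms = 3.9 ms.
End-to-end = 13.4 ms.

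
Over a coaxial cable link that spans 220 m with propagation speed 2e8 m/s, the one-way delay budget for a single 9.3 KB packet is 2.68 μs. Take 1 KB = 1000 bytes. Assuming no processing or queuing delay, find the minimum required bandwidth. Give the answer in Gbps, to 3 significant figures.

L = 74400 bits.
Propagation delay = 220 / 200000000 = 1.1 μs.
Transmission budget = 2.68 − 1.1 = 1.58 μs.
R ≥ L / t_tx = 74400 bits / 1.58e-06 s = 47.1 Gbps.

47.1 Gbps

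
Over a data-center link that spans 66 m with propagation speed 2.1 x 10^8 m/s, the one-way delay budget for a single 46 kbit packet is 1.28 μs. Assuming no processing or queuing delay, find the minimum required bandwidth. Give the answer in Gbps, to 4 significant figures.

47.63 Gbps

Propagation delay = 66 / 210000000 = 0.314286 μs.
Transmission budget = 1.28 − 0.314286 = 0.965714 μs.
R ≥ L / t_tx = 46000 bits / 9.65714e-07 s = 47.63 Gbps.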